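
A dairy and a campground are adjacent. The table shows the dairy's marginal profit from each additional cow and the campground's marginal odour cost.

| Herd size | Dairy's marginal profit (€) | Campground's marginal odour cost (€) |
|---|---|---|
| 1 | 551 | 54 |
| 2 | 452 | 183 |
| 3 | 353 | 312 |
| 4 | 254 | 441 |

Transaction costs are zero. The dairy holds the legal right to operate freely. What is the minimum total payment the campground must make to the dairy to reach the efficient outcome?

€254

Left alone the dairy would choose level 4 (marginal profit stays positive).
Efficient level: k* = 3 (marginal profit ≥ marginal odour cost through 3).
The campground must at least cover the dairy's forgone profit from cutting 4→3: 254 = 254.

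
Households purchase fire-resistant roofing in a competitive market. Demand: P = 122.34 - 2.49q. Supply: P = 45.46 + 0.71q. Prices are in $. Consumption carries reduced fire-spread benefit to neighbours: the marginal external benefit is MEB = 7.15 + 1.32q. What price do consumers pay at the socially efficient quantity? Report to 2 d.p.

P = $11.04

Social marginal benefit = demand + MEB = 129.49 - 1.17q.
Set SMB = MC: 129.49 - 1.17q = 45.46 + 0.71q → q* = 44.6968.
Consumer price on the demand curve at q*: 122.34 − 2.49×44.6968 = 11.0450.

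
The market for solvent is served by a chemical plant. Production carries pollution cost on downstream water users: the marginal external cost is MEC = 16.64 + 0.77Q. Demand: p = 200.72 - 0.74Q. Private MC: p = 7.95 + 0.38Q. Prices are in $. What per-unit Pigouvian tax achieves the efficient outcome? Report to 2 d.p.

Social marginal cost = private MC + MEC = 24.59 + 1.15Q.
Set SMC = demand: 24.59 + 1.15Q = 200.72 - 0.74Q → Q* = 93.1905.
The Pigouvian tax equals MEC at Q*: 16.64 + 0.77×93.1905 = 88.3967.

tax = $88.40 per unit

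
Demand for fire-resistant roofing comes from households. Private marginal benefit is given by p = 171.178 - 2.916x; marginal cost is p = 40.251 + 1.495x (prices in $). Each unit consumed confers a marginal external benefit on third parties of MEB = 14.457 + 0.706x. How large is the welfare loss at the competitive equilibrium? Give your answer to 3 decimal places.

DWL = $169.236

Market equilibrium (private): 40.251 + 1.495x = 171.178 - 2.916x → x_m = 29.6819.
Social marginal benefit = demand + MEB = 185.635 - 2.210x.
Set SMB = MC: 185.635 - 2.210x = 40.251 + 1.495x → x* = 39.2399.
The welfare-loss triangle has base |x_m − x*| and height MEB(x_m) (the vertical gap between SMB and MC is zero at x* and MEB at x_m).
DWL = ½ × 9.5580 × 35.4124 = 169.2359.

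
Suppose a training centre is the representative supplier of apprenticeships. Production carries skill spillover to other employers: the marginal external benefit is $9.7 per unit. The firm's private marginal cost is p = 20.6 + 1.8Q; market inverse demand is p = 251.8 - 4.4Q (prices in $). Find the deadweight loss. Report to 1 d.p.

Market equilibrium (private): 20.6 + 1.8Q = 251.8 - 4.4Q → Q_m = 37.2903.
Social marginal cost = private MC − MEB = 10.9 + 1.8Q.
Set SMC = demand: 10.9 + 1.8Q = 251.8 - 4.4Q → Q* = 38.8548.
The welfare-loss triangle has base |Q_m − Q*| and height MEB(Q_m) (the vertical gap between SMC and demand is zero at Q* and MEB at Q_m).
DWL = ½ × 1.5645 × 9.7000 = 7.5878.

DWL = $7.6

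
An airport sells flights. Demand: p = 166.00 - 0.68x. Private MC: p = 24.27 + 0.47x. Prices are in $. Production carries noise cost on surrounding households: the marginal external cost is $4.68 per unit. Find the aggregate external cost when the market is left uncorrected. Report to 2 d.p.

Market equilibrium (private): 24.27 + 0.47x = 166.00 - 0.68x → x_m = 123.2435.
Total external cost = MEC × x_m = 4.68 × 123.2435 = 576.7796.

$576.78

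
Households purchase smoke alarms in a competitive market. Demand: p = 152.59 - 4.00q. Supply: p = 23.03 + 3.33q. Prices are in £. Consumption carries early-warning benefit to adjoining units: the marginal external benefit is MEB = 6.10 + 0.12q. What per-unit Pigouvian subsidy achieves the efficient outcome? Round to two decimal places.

Social marginal benefit = demand + MEB = 158.69 - 3.88q.
Set SMB = MC: 158.69 - 3.88q = 23.03 + 3.33q → q* = 18.8155.
The Pigouvian subsidy equals MEB at q*: 6.10 + 0.12×18.8155 = 8.3579.

subsidy = £8.36 per unit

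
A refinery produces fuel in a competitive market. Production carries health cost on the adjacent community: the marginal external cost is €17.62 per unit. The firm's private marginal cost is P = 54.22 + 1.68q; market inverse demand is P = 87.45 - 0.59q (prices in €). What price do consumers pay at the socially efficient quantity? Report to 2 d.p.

Social marginal cost = private MC + MEC = 71.84 + 1.68q.
Set SMC = demand: 71.84 + 1.68q = 87.45 - 0.59q → q* = 6.8767.
Consumer price on the demand curve at q*: 87.45 − 0.59×6.8767 = 83.3927.

P = €83.39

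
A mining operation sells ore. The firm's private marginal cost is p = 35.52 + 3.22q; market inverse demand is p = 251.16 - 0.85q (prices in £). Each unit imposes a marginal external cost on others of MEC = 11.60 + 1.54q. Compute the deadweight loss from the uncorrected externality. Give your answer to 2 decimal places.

Market equilibrium (private): 35.52 + 3.22q = 251.16 - 0.85q → q_m = 52.9828.
Social marginal cost = private MC + MEC = 47.12 + 4.76q.
Set SMC = demand: 47.12 + 4.76q = 251.16 - 0.85q → q* = 36.3708.
The welfare-loss triangle has base |q_m − q*| and height MEC(q_m) (the vertical gap between SMC and demand is zero at q* and MEC at q_m).
DWL = ½ × 16.6120 × 93.1935 = 774.0652.

DWL = £774.07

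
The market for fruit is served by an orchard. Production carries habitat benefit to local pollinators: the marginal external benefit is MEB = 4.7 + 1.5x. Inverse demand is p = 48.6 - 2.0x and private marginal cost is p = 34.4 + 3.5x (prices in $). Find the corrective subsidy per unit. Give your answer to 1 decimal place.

Social marginal cost = private MC − MEB = 29.7 + 2.0x.
Set SMC = demand: 29.7 + 2.0x = 48.6 - 2.0x → x* = 4.7250.
The Pigouvian subsidy equals MEB at x*: 4.7 + 1.5×4.7250 = 11.7875.

subsidy = $11.8 per unit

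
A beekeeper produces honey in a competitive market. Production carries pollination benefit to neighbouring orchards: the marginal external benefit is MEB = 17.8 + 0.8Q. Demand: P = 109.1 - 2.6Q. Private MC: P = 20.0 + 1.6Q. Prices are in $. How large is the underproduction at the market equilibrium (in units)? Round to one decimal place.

Market equilibrium (private): 20.0 + 1.6Q = 109.1 - 2.6Q → Q_m = 21.2143.
Social marginal cost = private MC − MEB = 2.2 + 0.8Q.
Set SMC = demand: 2.2 + 0.8Q = 109.1 - 2.6Q → Q* = 31.4412.
Gap = |21.2143 − 31.4412| = 10.2269.

10.2 units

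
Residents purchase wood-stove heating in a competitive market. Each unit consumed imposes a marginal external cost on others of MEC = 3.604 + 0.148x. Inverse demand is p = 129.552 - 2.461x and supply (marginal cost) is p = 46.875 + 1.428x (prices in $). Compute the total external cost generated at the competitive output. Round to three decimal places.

$110.063

Market equilibrium (private): 46.875 + 1.428x = 129.552 - 2.461x → x_m = 21.2592.
Total external cost = ∫₀^{x_m} (3.604 + 0.148x) dx = 3.604×21.2592 + ½×0.148×21.2592² = 110.0627.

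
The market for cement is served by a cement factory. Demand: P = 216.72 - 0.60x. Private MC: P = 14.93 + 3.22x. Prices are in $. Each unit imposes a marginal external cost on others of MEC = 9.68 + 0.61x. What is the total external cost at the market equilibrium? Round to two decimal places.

Market equilibrium (private): 14.93 + 3.22x = 216.72 - 0.60x → x_m = 52.8246.
Total external cost = ∫₀^{x_m} (9.68 + 0.61x) dx = 9.68×52.8246 + ½×0.61×52.8246² = 1362.4258.

$1362.43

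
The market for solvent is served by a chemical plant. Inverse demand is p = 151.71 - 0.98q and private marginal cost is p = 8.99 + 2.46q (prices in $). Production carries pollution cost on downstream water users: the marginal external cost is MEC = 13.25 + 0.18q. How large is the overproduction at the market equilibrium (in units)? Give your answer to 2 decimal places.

Market equilibrium (private): 8.99 + 2.46q = 151.71 - 0.98q → q_m = 41.4884.
Social marginal cost = private MC + MEC = 22.24 + 2.64q.
Set SMC = demand: 22.24 + 2.64q = 151.71 - 0.98q → q* = 35.7652.
Gap = |41.4884 − 35.7652| = 5.7232.

5.72 units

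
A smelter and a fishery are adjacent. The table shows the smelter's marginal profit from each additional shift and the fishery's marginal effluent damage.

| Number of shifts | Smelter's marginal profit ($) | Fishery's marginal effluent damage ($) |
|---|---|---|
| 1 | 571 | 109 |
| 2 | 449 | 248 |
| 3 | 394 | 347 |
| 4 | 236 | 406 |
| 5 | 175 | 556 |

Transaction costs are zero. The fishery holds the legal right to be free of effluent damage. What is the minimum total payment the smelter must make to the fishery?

Efficient level: marginal profit ≥ marginal effluent damage through level 3, so k* = 3.
With the fishery holding the right, the smelter must at least compensate total damage at k*: 109 + 248 + 347 = 704.

$704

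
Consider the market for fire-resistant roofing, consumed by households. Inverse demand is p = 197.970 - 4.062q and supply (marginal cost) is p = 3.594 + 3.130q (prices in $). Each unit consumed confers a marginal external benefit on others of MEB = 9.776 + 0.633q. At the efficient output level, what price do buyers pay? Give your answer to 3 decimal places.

P = $71.538

Social marginal benefit = demand + MEB = 207.746 - 3.429q.
Set SMB = MC: 207.746 - 3.429q = 3.594 + 3.130q → q* = 31.1255.
Consumer price on the demand curve at q*: 197.970 − 4.062×31.1255 = 71.5382.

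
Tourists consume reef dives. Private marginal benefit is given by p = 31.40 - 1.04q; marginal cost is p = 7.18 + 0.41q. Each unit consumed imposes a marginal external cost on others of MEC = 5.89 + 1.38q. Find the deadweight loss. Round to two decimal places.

DWL = 147.98

Market equilibrium (private): 7.18 + 0.41q = 31.40 - 1.04q → q_m = 16.7034.
Social marginal benefit = demand − MEC = 25.51 - 2.42q.
Set SMB = MC: 25.51 - 2.42q = 7.18 + 0.41q → q* = 6.4770.
The loss is the area between SMB and MC from q* to q_m; with linear curves that's a triangle of height MEC(q_m).
DWL = ½ × 10.2264 × 28.9408 = 147.9801.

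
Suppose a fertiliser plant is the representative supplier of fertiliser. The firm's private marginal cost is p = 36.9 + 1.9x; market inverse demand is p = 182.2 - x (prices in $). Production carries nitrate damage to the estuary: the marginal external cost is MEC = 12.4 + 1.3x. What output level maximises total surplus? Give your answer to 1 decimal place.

Social marginal cost = private MC + MEC = 49.3 + 3.2x.
Set SMC = demand: 49.3 + 3.2x = 182.2 - x → x* = 31.6429.

x* = 31.6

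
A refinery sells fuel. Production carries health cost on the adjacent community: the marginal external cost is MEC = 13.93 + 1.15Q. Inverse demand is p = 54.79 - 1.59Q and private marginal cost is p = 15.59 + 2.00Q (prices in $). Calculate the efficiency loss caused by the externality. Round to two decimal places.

DWL = $74.00

Market equilibrium (private): 15.59 + 2.00Q = 54.79 - 1.59Q → Q_m = 10.9192.
Social marginal cost = private MC + MEC = 29.52 + 3.15Q.
Set SMC = demand: 29.52 + 3.15Q = 54.79 - 1.59Q → Q* = 5.3312.
The loss is the area between SMC and demand from Q* to Q_m; with linear curves that's a triangle of height MEC(Q_m).
DWL = ½ × 5.5880 × 26.4871 = 74.0050.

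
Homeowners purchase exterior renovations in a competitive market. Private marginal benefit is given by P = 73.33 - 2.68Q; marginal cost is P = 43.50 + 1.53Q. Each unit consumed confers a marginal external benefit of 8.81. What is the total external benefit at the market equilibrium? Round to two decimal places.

Market equilibrium (private): 43.50 + 1.53Q = 73.33 - 2.68Q → Q_m = 7.0855.
Total external benefit = MEB × Q_m = 8.81 × 7.0855 = 62.4233.

62.42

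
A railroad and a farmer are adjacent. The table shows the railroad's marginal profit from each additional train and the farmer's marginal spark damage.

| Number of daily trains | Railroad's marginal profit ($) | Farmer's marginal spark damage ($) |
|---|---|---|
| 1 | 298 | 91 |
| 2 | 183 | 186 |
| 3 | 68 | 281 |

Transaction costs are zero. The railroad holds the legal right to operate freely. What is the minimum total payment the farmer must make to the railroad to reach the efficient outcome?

Left alone the railroad would choose level 3 (marginal profit stays positive).
Efficient level: k* = 1 (marginal profit ≥ marginal spark damage through 1).
The farmer must at least cover the railroad's forgone profit from cutting 3→1: 183 + 68 = 251.

$251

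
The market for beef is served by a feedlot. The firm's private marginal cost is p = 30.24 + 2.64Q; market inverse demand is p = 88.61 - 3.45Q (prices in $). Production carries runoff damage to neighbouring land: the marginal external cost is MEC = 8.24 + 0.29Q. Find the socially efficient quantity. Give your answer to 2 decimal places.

Social marginal cost = private MC + MEC = 38.48 + 2.93Q.
Set SMC = demand: 38.48 + 2.93Q = 88.61 - 3.45Q → Q* = 7.8574.

Q* = 7.86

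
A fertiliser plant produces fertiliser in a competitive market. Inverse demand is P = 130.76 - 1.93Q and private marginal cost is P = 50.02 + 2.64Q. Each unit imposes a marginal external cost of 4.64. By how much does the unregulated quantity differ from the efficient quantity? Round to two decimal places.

Market equilibrium (private): 50.02 + 2.64Q = 130.76 - 1.93Q → Q_m = 17.6674.
Social marginal cost = private MC + MEC = 54.66 + 2.64Q.
Set SMC = demand: 54.66 + 2.64Q = 130.76 - 1.93Q → Q* = 16.6521.
Gap = |17.6674 − 16.6521| = 1.0153.

1.02 units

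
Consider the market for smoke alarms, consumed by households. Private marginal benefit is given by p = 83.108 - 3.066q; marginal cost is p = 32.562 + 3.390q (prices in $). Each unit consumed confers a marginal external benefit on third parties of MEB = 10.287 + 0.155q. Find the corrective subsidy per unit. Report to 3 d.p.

Social marginal benefit = demand + MEB = 93.395 - 2.911q.
Set SMB = MC: 93.395 - 2.911q = 32.562 + 3.390q → q* = 9.6545.
The Pigouvian subsidy equals MEB at q*: 10.287 + 0.155×9.6545 = 11.7834.

subsidy = $11.783 per unit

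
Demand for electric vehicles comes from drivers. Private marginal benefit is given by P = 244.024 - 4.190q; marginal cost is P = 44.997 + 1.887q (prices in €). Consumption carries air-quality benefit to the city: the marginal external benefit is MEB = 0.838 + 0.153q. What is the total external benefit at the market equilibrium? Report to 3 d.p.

Market equilibrium (private): 44.997 + 1.887q = 244.024 - 4.190q → q_m = 32.7509.
Total external benefit = ∫₀^{q_m} (0.838 + 0.153q) dq = 0.838×32.7509 + ½×0.153×32.7509² = 109.5008.

€109.501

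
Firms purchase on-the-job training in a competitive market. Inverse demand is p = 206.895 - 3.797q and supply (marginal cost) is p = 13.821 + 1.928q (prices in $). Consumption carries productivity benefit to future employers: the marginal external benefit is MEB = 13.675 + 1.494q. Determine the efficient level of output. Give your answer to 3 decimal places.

q* = 48.865

Social marginal benefit = demand + MEB = 220.570 - 2.303q.
Set SMB = MC: 220.570 - 2.303q = 13.821 + 1.928q → q* = 48.8653.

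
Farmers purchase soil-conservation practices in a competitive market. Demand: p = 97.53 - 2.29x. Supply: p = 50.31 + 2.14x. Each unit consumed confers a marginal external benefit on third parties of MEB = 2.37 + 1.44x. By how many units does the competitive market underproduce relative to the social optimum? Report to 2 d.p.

Market equilibrium (private): 50.31 + 2.14x = 97.53 - 2.29x → x_m = 10.6591.
Social marginal benefit = demand + MEB = 99.90 - 0.85x.
Set SMB = MC: 99.90 - 0.85x = 50.31 + 2.14x → x* = 16.5853.
Gap = |10.6591 − 16.5853| = 5.9262.

5.93 units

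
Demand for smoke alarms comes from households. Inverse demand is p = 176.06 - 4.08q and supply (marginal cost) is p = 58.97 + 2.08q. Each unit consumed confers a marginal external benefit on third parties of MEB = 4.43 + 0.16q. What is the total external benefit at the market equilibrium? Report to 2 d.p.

Market equilibrium (private): 58.97 + 2.08q = 176.06 - 4.08q → q_m = 19.0081.
Total external benefit = ∫₀^{q_m} (4.43 + 0.16q) dq = 4.43×19.0081 + ½×0.16×19.0081² = 113.1105.

113.11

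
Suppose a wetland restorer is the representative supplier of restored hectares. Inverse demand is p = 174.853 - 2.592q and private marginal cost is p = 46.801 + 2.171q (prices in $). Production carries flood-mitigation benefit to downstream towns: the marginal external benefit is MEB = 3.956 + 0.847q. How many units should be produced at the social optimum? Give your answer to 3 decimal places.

Social marginal cost = private MC − MEB = 42.845 + 1.324q.
Set SMC = demand: 42.845 + 1.324q = 174.853 - 2.592q → q* = 33.7099.

q* = 33.710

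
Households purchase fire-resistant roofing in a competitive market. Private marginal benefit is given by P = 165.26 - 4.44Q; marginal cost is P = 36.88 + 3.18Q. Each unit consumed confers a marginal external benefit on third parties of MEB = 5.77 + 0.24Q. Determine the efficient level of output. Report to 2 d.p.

Social marginal benefit = demand + MEB = 171.03 - 4.20Q.
Set SMB = MC: 171.03 - 4.20Q = 36.88 + 3.18Q → Q* = 18.1775.

Q* = 18.18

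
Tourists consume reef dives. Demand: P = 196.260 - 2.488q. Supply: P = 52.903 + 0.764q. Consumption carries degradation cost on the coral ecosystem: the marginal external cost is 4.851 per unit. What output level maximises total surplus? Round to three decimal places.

q* = 42.591

Social marginal benefit = demand − MEC = 191.409 - 2.488q.
Set SMB = MC: 191.409 - 2.488q = 52.903 + 0.764q → q* = 42.5910.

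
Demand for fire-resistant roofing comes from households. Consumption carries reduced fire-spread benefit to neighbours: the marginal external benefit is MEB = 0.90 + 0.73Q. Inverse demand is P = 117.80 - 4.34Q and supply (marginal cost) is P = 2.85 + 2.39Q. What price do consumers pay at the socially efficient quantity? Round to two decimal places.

Social marginal benefit = demand + MEB = 118.70 - 3.61Q.
Set SMB = MC: 118.70 - 3.61Q = 2.85 + 2.39Q → Q* = 19.3083.
Consumer price on the demand curve at Q*: 117.80 − 4.34×19.3083 = 34.0020.

P = 34.00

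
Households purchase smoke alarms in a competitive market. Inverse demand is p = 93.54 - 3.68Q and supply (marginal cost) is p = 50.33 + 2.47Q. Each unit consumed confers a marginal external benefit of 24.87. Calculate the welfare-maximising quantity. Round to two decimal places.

Social marginal benefit = demand + MEB = 118.41 - 3.68Q.
Set SMB = MC: 118.41 - 3.68Q = 50.33 + 2.47Q → Q* = 11.0699.

Q* = 11.07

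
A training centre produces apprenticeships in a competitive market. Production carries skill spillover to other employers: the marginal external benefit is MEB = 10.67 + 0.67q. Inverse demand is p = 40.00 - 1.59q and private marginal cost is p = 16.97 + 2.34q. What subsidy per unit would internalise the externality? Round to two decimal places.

Social marginal cost = private MC − MEB = 6.30 + 1.67q.
Set SMC = demand: 6.30 + 1.67q = 40.00 - 1.59q → q* = 10.3374.
The Pigouvian subsidy equals MEB at q*: 10.67 + 0.67×10.3374 = 17.5961.

subsidy = 17.60 per unit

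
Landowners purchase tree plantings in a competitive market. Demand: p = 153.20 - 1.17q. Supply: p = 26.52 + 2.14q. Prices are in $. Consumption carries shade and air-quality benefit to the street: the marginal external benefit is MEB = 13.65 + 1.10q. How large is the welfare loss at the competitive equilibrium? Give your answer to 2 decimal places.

DWL = $703.16

Market equilibrium (private): 26.52 + 2.14q = 153.20 - 1.17q → q_m = 38.2719.
Social marginal benefit = demand + MEB = 166.85 - 0.07q.
Set SMB = MC: 166.85 - 0.07q = 26.52 + 2.14q → q* = 63.4977.
The welfare-loss triangle has base |q_m − q*| and height MEB(q_m) (the vertical gap between SMB and MC is zero at q* and MEB at q_m).
DWL = ½ × 25.2258 × 55.7491 = 703.1578.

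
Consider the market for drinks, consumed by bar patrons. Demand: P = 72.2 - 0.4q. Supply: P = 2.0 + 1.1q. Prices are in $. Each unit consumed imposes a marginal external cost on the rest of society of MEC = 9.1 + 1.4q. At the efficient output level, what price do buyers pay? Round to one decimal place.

Social marginal benefit = demand − MEC = 63.1 - 1.8q.
Set SMB = MC: 63.1 - 1.8q = 2.0 + 1.1q → q* = 21.0690.
Consumer price on the demand curve at q*: 72.2 − 0.4×21.0690 = 63.7724.

P = $63.8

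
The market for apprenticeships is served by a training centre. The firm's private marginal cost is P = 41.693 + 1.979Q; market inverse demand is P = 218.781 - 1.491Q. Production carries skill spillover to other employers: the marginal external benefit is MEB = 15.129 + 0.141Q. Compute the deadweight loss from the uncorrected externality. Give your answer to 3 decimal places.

DWL = 74.857

Market equilibrium (private): 41.693 + 1.979Q = 218.781 - 1.491Q → Q_m = 51.0340.
Social marginal cost = private MC − MEB = 26.564 + 1.838Q.
Set SMC = demand: 26.564 + 1.838Q = 218.781 - 1.491Q → Q* = 57.7402.
The welfare-loss triangle has base |Q_m − Q*| and height MEB(Q_m) (the vertical gap between SMC and demand is zero at Q* and MEB at Q_m).
DWL = ½ × 6.7062 × 22.3248 = 74.8573.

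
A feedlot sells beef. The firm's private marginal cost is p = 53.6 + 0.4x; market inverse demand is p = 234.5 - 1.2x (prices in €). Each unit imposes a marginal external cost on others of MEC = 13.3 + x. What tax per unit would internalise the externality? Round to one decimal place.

Social marginal cost = private MC + MEC = 66.9 + 1.4x.
Set SMC = demand: 66.9 + 1.4x = 234.5 - 1.2x → x* = 64.4615.
The Pigouvian tax equals MEC at x*: 13.3 + 1.0×64.4615 = 77.7615.

tax = €77.8 per unit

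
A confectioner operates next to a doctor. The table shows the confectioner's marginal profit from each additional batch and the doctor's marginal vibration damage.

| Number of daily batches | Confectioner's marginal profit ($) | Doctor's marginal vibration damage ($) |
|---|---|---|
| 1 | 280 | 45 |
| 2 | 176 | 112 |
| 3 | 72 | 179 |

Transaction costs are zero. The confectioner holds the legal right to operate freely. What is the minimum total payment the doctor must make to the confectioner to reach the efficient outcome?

Left alone the confectioner would choose level 3 (marginal profit stays positive).
Efficient level: k* = 2 (marginal profit ≥ marginal vibration damage through 2).
The doctor must at least cover the confectioner's forgone profit from cutting 3→2: 72 = 72.

$72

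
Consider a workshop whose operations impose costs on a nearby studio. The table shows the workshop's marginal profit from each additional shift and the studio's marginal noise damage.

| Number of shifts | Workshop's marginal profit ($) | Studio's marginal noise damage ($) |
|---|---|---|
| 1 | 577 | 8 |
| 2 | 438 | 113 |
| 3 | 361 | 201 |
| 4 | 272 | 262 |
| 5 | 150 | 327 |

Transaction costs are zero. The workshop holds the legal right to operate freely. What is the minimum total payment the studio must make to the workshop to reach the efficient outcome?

Left alone the workshop would choose level 5 (marginal profit stays positive).
Efficient level: k* = 4 (marginal profit ≥ marginal noise damage through 4).
The studio must at least cover the workshop's forgone profit from cutting 5→4: 150 = 150.

$150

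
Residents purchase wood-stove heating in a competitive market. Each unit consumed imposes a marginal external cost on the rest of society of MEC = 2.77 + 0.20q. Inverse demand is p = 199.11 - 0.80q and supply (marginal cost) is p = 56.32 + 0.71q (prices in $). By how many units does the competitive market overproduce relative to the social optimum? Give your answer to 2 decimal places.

12.68 units

Market equilibrium (private): 56.32 + 0.71q = 199.11 - 0.80q → q_m = 94.5629.
Social marginal benefit = demand − MEC = 196.34 - q.
Set SMB = MC: 196.34 - q = 56.32 + 0.71q → q* = 81.8830.
Gap = |94.5629 − 81.8830| = 12.6799.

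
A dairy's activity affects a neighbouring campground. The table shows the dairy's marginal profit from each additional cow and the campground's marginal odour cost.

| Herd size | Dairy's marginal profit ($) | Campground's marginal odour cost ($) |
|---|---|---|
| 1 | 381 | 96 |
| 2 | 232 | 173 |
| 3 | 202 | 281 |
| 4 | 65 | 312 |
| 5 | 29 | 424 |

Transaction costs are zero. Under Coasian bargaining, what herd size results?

Bargaining reaches the level where marginal profit last exceeds marginal odour cost.
That holds through level 2 (232 ≥ 173) but not at 3 (202 < 281).

2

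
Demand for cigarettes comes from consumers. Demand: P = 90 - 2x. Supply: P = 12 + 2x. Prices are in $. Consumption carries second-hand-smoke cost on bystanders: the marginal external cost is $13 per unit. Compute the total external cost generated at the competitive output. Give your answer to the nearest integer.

Market equilibrium (private): 12 + 2x = 90 - 2x → x_m = 19.5000.
Total external cost = MEC × x_m = 13 × 19.5000 = 253.5000.

$254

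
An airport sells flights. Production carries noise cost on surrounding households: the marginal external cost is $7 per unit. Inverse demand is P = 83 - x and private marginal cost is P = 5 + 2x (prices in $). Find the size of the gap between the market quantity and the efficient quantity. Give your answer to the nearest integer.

2 units

Market equilibrium (private): 5 + 2x = 83 - x → x_m = 26.0000.
Social marginal cost = private MC + MEC = 12 + 2x.
Set SMC = demand: 12 + 2x = 83 - x → x* = 23.6667.
Gap = |26.0000 − 23.6667| = 2.3333.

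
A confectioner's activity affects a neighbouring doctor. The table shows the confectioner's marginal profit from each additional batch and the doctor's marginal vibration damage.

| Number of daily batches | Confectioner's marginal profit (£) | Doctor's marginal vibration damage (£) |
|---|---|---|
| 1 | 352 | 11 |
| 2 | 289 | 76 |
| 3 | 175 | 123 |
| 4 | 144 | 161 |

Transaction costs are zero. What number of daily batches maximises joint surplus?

Bargaining reaches the level where marginal profit last exceeds marginal vibration damage.
That holds through level 3 (175 ≥ 123) but not at 4 (144 < 161).

3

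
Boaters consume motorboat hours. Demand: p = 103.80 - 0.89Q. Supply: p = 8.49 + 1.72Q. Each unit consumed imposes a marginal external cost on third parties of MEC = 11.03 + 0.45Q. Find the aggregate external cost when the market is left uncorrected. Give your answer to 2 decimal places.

Market equilibrium (private): 8.49 + 1.72Q = 103.80 - 0.89Q → Q_m = 36.5172.
Total external cost = ∫₀^{Q_m} (11.03 + 0.45Q) dQ = 11.03×36.5172 + ½×0.45×36.5172² = 702.8235.

702.82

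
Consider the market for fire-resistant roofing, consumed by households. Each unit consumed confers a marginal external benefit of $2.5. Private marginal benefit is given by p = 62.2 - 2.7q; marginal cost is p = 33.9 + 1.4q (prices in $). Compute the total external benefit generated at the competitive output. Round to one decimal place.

$17.3

Market equilibrium (private): 33.9 + 1.4q = 62.2 - 2.7q → q_m = 6.9024.
Total external benefit = MEB × q_m = 2.5 × 6.9024 = 17.2560.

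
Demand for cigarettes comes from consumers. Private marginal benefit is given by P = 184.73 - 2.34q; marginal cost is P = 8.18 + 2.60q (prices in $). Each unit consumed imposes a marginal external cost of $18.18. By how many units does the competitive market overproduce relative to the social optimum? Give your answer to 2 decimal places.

3.68 units

Market equilibrium (private): 8.18 + 2.60q = 184.73 - 2.34q → q_m = 35.7389.
Social marginal benefit = demand − MEC = 166.55 - 2.34q.
Set SMB = MC: 166.55 - 2.34q = 8.18 + 2.60q → q* = 32.0587.
Gap = |35.7389 − 32.0587| = 3.6802.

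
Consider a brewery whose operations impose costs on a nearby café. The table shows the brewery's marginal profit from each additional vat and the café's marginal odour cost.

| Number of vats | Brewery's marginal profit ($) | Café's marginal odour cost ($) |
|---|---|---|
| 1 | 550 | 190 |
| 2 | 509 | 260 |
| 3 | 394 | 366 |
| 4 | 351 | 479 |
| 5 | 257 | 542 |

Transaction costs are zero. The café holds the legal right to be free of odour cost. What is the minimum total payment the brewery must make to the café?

Efficient level: marginal profit ≥ marginal odour cost through level 3, so k* = 3.
With the café holding the right, the brewery must at least compensate total damage at k*: 190 + 260 + 366 = 816.

$816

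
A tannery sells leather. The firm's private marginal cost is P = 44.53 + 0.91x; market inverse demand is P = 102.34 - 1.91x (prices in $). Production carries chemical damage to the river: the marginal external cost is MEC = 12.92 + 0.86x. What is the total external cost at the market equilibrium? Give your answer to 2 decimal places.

Market equilibrium (private): 44.53 + 0.91x = 102.34 - 1.91x → x_m = 20.5000.
Total external cost = ∫₀^{x_m} (12.92 + 0.86x) dx = 12.92×20.5000 + ½×0.86×20.5000² = 445.5675.

$445.57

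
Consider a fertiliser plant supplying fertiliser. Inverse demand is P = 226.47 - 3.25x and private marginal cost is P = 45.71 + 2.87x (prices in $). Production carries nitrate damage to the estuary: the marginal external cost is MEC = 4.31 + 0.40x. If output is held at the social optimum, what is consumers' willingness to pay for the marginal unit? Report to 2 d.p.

P = $138.52

Social marginal cost = private MC + MEC = 50.02 + 3.27x.
Set SMC = demand: 50.02 + 3.27x = 226.47 - 3.25x → x* = 27.0629.
Consumer price on the demand curve at x*: 226.47 − 3.25×27.0629 = 138.5156.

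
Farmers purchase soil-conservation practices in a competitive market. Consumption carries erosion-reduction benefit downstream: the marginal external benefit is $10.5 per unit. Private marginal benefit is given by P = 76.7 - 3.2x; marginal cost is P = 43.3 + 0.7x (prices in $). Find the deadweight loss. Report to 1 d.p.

DWL = $14.1

Market equilibrium (private): 43.3 + 0.7x = 76.7 - 3.2x → x_m = 8.5641.
Social marginal benefit = demand + MEB = 87.2 - 3.2x.
Set SMB = MC: 87.2 - 3.2x = 43.3 + 0.7x → x* = 11.2564.
The welfare-loss triangle has base |x_m − x*| and height MEB(x_m) (the vertical gap between SMB and MC is zero at x* and MEB at x_m).
DWL = ½ × 2.6923 × 10.5000 = 14.1346.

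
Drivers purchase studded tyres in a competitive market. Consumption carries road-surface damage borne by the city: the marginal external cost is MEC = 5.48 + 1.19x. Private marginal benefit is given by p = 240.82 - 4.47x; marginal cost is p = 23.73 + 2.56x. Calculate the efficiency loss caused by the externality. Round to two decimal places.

DWL = 108.47

Market equilibrium (private): 23.73 + 2.56x = 240.82 - 4.47x → x_m = 30.8805.
Social marginal benefit = demand − MEC = 235.34 - 5.66x.
Set SMB = MC: 235.34 - 5.66x = 23.73 + 2.56x → x* = 25.7433.
The welfare-loss triangle has base |x_m − x*| and height MEC(x_m) (the vertical gap between SMB and MC is zero at x* and MEC at x_m).
DWL = ½ × 5.1372 × 42.2278 = 108.4663.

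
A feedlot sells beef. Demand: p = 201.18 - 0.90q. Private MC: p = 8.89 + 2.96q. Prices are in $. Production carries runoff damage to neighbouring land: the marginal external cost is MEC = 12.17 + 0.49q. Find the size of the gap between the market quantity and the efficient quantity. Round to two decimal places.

8.41 units

Market equilibrium (private): 8.89 + 2.96q = 201.18 - 0.90q → q_m = 49.8161.
Social marginal cost = private MC + MEC = 21.06 + 3.45q.
Set SMC = demand: 21.06 + 3.45q = 201.18 - 0.90q → q* = 41.4069.
Gap = |49.8161 − 41.4069| = 8.4092.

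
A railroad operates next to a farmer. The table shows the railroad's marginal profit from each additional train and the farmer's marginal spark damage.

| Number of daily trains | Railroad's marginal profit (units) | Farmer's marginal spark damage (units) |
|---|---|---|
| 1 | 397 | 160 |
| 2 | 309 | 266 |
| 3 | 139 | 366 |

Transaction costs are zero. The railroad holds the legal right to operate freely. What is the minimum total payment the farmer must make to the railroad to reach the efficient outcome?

Left alone the railroad would choose level 3 (marginal profit stays positive).
Efficient level: k* = 2 (marginal profit ≥ marginal spark damage through 2).
The farmer must at least cover the railroad's forgone profit from cutting 3→2: 139 = 139.

139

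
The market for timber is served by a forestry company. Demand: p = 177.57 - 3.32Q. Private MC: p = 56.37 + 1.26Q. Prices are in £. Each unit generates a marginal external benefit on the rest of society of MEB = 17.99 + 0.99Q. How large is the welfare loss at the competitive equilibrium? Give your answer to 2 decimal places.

DWL = £271.95

Market equilibrium (private): 56.37 + 1.26Q = 177.57 - 3.32Q → Q_m = 26.4629.
Social marginal cost = private MC − MEB = 38.38 + 0.27Q.
Set SMC = demand: 38.38 + 0.27Q = 177.57 - 3.32Q → Q* = 38.7716.
Between Q* and Q_m the wedge demand − SMC runs linearly from 0 to MEB(Q_m), so the loss is a triangle.
DWL = ½ × 12.3087 × 44.1883 = 271.9503.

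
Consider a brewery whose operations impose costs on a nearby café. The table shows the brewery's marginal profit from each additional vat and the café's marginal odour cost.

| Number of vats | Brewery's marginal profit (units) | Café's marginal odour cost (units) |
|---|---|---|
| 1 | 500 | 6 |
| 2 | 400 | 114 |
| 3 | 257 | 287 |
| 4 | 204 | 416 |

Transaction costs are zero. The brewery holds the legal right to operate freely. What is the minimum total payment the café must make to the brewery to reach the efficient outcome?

461

Left alone the brewery would choose level 4 (marginal profit stays positive).
Efficient level: k* = 2 (marginal profit ≥ marginal odour cost through 2).
The café must at least cover the brewery's forgone profit from cutting 4→2: 257 + 204 = 461.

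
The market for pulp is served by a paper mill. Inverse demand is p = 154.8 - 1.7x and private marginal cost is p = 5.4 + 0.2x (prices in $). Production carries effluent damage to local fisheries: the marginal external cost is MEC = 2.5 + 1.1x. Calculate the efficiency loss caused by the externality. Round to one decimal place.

Market equilibrium (private): 5.4 + 0.2x = 154.8 - 1.7x → x_m = 78.6316.
Social marginal cost = private MC + MEC = 7.9 + 1.3x.
Set SMC = demand: 7.9 + 1.3x = 154.8 - 1.7x → x* = 48.9667.
Height of the DWL triangle at x_m is SMC(x_m) − demand(x_m) = MEC(x_m) = 88.9947.
DWL = ½ × 29.6649 × 88.9947 = 1320.0094.

DWL = $1320.0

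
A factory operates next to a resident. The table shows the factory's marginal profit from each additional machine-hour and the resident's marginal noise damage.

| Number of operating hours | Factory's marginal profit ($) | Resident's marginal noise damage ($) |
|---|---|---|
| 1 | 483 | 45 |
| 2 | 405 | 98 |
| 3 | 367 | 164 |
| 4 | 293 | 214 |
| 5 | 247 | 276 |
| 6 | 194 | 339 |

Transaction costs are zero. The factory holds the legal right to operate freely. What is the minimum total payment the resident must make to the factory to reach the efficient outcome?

$441

Left alone the factory would choose level 6 (marginal profit stays positive).
Efficient level: k* = 4 (marginal profit ≥ marginal noise damage through 4).
The resident must at least cover the factory's forgone profit from cutting 6→4: 247 + 194 = 441.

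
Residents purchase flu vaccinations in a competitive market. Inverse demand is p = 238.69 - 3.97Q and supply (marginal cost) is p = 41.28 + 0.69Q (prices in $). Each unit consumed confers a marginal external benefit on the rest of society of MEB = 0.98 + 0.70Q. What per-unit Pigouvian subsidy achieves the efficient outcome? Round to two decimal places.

Social marginal benefit = demand + MEB = 239.67 - 3.27Q.
Set SMB = MC: 239.67 - 3.27Q = 41.28 + 0.69Q → Q* = 50.0985.
The Pigouvian subsidy equals MEB at Q*: 0.98 + 0.70×50.0985 = 36.0490.

subsidy = $36.05 per unit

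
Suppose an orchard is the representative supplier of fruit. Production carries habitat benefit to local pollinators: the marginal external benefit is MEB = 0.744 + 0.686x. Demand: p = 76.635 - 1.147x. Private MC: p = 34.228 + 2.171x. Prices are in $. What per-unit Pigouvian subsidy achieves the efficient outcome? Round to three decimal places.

Social marginal cost = private MC − MEB = 33.484 + 1.485x.
Set SMC = demand: 33.484 + 1.485x = 76.635 - 1.147x → x* = 16.3948.
The Pigouvian subsidy equals MEB at x*: 0.744 + 0.686×16.3948 = 11.9908.

subsidy = $11.991 per unit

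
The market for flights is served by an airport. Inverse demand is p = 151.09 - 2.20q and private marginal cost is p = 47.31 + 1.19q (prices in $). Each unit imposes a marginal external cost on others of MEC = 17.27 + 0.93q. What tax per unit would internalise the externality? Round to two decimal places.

Social marginal cost = private MC + MEC = 64.58 + 2.12q.
Set SMC = demand: 64.58 + 2.12q = 151.09 - 2.20q → q* = 20.0255.
The Pigouvian tax equals MEC at q*: 17.27 + 0.93×20.0255 = 35.8937.

tax = $35.89 per unit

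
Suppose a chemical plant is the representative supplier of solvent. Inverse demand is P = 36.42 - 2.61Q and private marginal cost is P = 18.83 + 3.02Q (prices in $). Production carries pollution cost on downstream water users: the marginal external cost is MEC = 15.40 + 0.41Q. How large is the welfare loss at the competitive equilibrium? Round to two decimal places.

Market equilibrium (private): 18.83 + 3.02Q = 36.42 - 2.61Q → Q_m = 3.1243.
Social marginal cost = private MC + MEC = 34.23 + 3.43Q.
Set SMC = demand: 34.23 + 3.43Q = 36.42 - 2.61Q → Q* = 0.3626.
Height of the DWL triangle at Q_m is SMC(Q_m) − demand(Q_m) = MEC(Q_m) = 16.6810.
DWL = ½ × 2.7617 × 16.6810 = 23.0340.

DWL = $23.03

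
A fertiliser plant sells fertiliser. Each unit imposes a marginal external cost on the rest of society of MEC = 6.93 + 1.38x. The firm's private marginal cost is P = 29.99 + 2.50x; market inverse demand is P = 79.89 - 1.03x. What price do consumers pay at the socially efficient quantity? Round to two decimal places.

P = 70.88

Social marginal cost = private MC + MEC = 36.92 + 3.88x.
Set SMC = demand: 36.92 + 3.88x = 79.89 - 1.03x → x* = 8.7515.
Consumer price on the demand curve at x*: 79.89 − 1.03×8.7515 = 70.8760.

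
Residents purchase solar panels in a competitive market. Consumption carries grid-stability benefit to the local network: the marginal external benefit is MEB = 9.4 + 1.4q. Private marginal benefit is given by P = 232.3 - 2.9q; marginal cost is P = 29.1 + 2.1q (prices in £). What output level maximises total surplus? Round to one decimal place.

q* = 59.1

Social marginal benefit = demand + MEB = 241.7 - 1.5q.
Set SMB = MC: 241.7 - 1.5q = 29.1 + 2.1q → q* = 59.0556.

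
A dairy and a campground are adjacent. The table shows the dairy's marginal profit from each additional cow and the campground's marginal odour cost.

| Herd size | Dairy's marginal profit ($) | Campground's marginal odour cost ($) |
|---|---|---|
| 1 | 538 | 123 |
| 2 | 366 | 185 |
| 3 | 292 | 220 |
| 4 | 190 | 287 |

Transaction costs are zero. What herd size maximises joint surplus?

Bargaining reaches the level where marginal profit last exceeds marginal odour cost.
That holds through level 3 (292 ≥ 220) but not at 4 (190 < 287).

3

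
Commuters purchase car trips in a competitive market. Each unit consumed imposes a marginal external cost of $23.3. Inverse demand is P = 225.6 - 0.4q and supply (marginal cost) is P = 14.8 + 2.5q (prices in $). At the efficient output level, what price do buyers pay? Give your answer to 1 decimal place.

P = $199.7

Social marginal benefit = demand − MEC = 202.3 - 0.4q.
Set SMB = MC: 202.3 - 0.4q = 14.8 + 2.5q → q* = 64.6552.
Consumer price on the demand curve at q*: 225.6 − 0.4×64.6552 = 199.7379.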